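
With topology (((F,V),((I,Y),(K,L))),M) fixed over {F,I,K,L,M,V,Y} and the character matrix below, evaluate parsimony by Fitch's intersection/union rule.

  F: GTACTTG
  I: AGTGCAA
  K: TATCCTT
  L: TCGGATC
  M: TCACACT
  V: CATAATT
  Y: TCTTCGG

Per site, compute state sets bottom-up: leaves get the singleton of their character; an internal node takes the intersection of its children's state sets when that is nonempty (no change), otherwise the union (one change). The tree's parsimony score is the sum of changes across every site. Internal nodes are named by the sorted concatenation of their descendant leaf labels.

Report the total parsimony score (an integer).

24

site 0, node FV: F={G} ∪ V={C} → {C,G} (+1)
site 0, node IY: I={A} ∪ Y={T} → {A,T} (+1)
site 0, node KL: K={T} ∩ L={T} → {T} (+0)
site 0, node IKLY: IY={A,T} ∩ KL={T} → {T} (+0)
site 0, node FIKLVY: FV={C,G} ∪ IKLY={T} → {C,G,T} (+1)
site 0, node FIKLMVY: FIKLVY={C,G,T} ∩ M={T} → {T} (+0)
site 1, node FV: F={T} ∪ V={A} → {A,T} (+1)
site 1, node IY: I={G} ∪ Y={C} → {C,G} (+1)
site 1, node KL: K={A} ∪ L={C} → {A,C} (+1)
site 1, node IKLY: IY={C,G} ∩ KL={A,C} → {C} (+0)
site 1, node FIKLVY: FV={A,T} ∪ IKLY={C} → {A,C,T} (+1)
site 1, node FIKLMVY: FIKLVY={A,C,T} ∩ M={C} → {C} (+0)
site 2, node FV: F={A} ∪ V={T} → {A,T} (+1)
site 2, node IY: I={T} ∩ Y={T} → {T} (+0)
site 2, node KL: K={T} ∪ L={G} → {G,T} (+1)
site 2, node IKLY: IY={T} ∩ KL={G,T} → {T} (+0)
site 2, node FIKLVY: FV={A,T} ∩ IKLY={T} → {T} (+0)
site 2, node FIKLMVY: FIKLVY={T} ∪ M={A} → {A,T} (+1)
site 3, node FV: F={C} ∪ V={A} → {A,C} (+1)
site 3, node IY: I={G} ∪ Y={T} → {G,T} (+1)
site 3, node KL: K={C} ∪ L={G} → {C,G} (+1)
site 3, node IKLY: IY={G,T} ∩ KL={C,G} → {G} (+0)
site 3, node FIKLVY: FV={A,C} ∪ IKLY={G} → {A,C,G} (+1)
site 3, node FIKLMVY: FIKLVY={A,C,G} ∩ M={C} → {C} (+0)
site 4, node FV: F={T} ∪ V={A} → {A,T} (+1)
site 4, node IY: I={C} ∩ Y={C} → {C} (+0)
site 4, node KL: K={C} ∪ L={A} → {A,C} (+1)
site 4, node IKLY: IY={C} ∩ KL={A,C} → {C} (+0)
site 4, node FIKLVY: FV={A,T} ∪ IKLY={C} → {A,C,T} (+1)
site 4, node FIKLMVY: FIKLVY={A,C,T} ∩ M={A} → {A} (+0)
site 5, node FV: F={T} ∩ V={T} → {T} (+0)
site 5, node IY: I={A} ∪ Y={G} → {A,G} (+1)
site 5, node KL: K={T} ∩ L={T} → {T} (+0)
site 5, node IKLY: IY={A,G} ∪ KL={T} → {A,G,T} (+1)
site 5, node FIKLVY: FV={T} ∩ IKLY={A,G,T} → {T} (+0)
site 5, node FIKLMVY: FIKLVY={T} ∪ M={C} → {C,T} (+1)
site 6, node FV: F={G} ∪ V={T} → {G,T} (+1)
site 6, node IY: I={A} ∪ Y={G} → {A,G} (+1)
site 6, node KL: K={T} ∪ L={C} → {C,T} (+1)
site 6, node IKLY: IY={A,G} ∪ KL={C,T} → {A,C,G,T} (+1)
site 6, node FIKLVY: FV={G,T} ∩ IKLY={A,C,G,T} → {G,T} (+0)
site 6, node FIKLMVY: FIKLVY={G,T} ∩ M={T} → {T} (+0)
per-site changes: [3, 4, 3, 4, 3, 3, 4]; total = 24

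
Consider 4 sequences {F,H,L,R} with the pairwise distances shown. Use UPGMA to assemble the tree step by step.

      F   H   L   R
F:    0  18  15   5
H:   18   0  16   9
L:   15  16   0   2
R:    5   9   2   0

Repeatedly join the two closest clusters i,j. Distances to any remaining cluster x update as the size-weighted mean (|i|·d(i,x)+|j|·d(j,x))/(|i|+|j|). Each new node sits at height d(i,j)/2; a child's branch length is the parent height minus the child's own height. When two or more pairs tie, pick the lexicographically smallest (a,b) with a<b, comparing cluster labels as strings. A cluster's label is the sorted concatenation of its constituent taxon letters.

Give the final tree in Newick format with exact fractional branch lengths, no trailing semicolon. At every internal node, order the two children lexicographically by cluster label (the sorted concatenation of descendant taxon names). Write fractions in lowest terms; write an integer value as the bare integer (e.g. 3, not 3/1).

1. join L+R (d=2) ⇒ LR; edges |L|=1, |R|=1
  updated: d(F,LR)=10, d(H,LR)=25/2
2. join F+LR (d=10) ⇒ FLR; edges |F|=5, |LR|=4
  updated: d(FLR,H)=43/3
3. join FLR+H (d=43/3) ⇒ FHLR; edges |FLR|=13/6, |H|=43/6
final tree: ((F:5,(L:1,R:1):4):13/6,H:43/6)
total length: 61/3

((F:5,(L:1,R:1):4):13/6,H:43/6)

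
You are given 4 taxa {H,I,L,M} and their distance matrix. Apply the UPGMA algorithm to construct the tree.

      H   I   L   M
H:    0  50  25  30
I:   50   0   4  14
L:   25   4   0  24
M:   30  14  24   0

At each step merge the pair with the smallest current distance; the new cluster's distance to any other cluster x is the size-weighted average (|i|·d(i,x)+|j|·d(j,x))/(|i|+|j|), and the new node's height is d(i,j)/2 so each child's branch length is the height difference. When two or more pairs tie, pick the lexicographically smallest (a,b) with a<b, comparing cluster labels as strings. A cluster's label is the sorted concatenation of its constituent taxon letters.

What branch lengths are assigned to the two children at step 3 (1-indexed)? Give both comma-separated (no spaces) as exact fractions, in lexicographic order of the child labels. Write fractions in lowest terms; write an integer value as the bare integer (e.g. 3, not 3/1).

iteration 1: select I,L (d=4); attach at lengths (2, 2); label the merged cluster IL
  updated: d(H,IL)=75/2, d(IL,M)=19
iteration 2: select IL,M (d=19); attach at lengths (15/2, 19/2); label the merged cluster ILM
  updated: d(H,ILM)=35
iteration 3: select H,ILM (d=35); attach at lengths (35/2, 8); label the merged cluster HILM
final tree: (H:35/2,((I:2,L:2):15/2,M:19/2):8)
total length: 93/2

35/2,8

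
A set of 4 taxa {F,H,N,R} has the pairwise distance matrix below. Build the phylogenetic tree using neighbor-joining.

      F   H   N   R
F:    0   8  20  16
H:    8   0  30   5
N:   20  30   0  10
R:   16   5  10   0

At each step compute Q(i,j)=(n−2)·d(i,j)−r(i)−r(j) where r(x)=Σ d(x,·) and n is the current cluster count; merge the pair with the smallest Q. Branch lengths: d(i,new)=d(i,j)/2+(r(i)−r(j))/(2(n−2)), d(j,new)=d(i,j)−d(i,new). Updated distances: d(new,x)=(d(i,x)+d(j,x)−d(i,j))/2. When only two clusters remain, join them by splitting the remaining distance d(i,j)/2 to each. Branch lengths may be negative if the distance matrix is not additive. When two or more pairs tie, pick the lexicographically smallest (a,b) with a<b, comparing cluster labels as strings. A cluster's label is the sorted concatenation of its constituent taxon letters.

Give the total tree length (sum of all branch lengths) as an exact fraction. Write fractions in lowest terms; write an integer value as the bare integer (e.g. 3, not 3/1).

iteration 1: select F,H (d=8, Q=-71); attach at lengths (17/4, 15/4); label the merged cluster FH
  updated: d(FH,N)=21, d(FH,R)=13/2
iteration 2: select FH,N (d=21, Q=-75/2); attach at lengths (35/4, 49/4); label the merged cluster FHN
  updated: d(FHN,R)=-9/4
iteration 3: select FHN,R (d=-9/4); attach at lengths (-9/8, -9/8); label the merged cluster FHNR
final tree: (((F:17/4,H:15/4):35/4,N:49/4):-9/8,R:-9/8)
total length: 107/4

107/4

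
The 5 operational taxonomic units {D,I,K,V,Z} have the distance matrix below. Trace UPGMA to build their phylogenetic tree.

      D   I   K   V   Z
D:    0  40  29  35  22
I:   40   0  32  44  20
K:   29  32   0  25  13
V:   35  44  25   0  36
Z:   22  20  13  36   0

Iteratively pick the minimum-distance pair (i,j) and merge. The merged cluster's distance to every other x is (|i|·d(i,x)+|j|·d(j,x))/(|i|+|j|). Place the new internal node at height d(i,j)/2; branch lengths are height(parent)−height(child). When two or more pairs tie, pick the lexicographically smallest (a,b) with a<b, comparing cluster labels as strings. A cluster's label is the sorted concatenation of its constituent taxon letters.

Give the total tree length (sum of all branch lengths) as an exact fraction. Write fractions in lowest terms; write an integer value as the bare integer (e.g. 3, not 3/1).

835/12

step 1: merge (K,Z) at d=13; branch lengths K→13/2, Z→13/2; new cluster KZ
  updated: d(D,KZ)=51/2, d(I,KZ)=26, d(KZ,V)=61/2
step 2: merge (D,KZ) at d=51/2; branch lengths D→51/4, KZ→25/4; new cluster DKZ
  updated: d(DKZ,I)=92/3, d(DKZ,V)=32
step 3: merge (DKZ,I) at d=92/3; branch lengths DKZ→31/12, I→46/3; new cluster DIKZ
  updated: d(DIKZ,V)=35
step 4: merge (DIKZ,V) at d=35; branch lengths DIKZ→13/6, V→35/2; new cluster DIKVZ
final tree: (((D:51/4,(K:13/2,Z:13/2):25/4):31/12,I:46/3):13/6,V:35/2)
total length: 835/12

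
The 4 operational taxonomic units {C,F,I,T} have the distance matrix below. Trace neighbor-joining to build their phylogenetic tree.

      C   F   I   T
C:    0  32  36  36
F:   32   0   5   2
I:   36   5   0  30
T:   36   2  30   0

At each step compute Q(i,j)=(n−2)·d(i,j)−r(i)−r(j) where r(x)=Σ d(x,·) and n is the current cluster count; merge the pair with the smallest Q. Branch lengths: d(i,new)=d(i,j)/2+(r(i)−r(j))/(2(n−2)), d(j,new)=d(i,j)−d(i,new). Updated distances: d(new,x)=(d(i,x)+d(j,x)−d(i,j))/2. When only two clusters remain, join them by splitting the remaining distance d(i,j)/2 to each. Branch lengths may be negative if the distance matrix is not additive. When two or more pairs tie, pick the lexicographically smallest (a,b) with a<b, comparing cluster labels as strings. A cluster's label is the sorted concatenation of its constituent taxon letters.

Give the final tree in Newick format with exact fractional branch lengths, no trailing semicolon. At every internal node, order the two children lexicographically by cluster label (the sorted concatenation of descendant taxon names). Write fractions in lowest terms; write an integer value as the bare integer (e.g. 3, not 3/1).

(((C:105/4,I:39/4):27/4,F:-25/4):33/8,T:33/8)

step 1: merge (C,I) at d=36, Q=-103; branch lengths C→105/4, I→39/4; new cluster CI
  updated: d(CI,F)=1/2, d(CI,T)=15
step 2: merge (CI,F) at d=1/2, Q=-35/2; branch lengths CI→27/4, F→-25/4; new cluster CFI
  updated: d(CFI,T)=33/4
step 3: merge (CFI,T) at d=33/4; branch lengths CFI→33/8, T→33/8; new cluster CFIT
final tree: (((C:105/4,I:39/4):27/4,F:-25/4):33/8,T:33/8)
total length: 179/4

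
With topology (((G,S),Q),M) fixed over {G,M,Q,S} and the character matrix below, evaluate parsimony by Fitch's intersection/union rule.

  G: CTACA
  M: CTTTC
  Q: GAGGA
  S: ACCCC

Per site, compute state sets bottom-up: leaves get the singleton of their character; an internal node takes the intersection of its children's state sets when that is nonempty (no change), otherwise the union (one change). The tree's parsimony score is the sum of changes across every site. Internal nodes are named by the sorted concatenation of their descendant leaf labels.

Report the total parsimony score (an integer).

11

[col 0] GS: children G:{C}, S:{A} ∪→ {A,C}; cost 1
[col 0] GQS: children GS:{A,C}, Q:{G} ∪→ {A,C,G}; cost 1
[col 0] GMQS: children GQS:{A,C,G}, M:{C} ∩→ {C}; cost 0
[col 1] GS: children G:{T}, S:{C} ∪→ {C,T}; cost 1
[col 1] GQS: children GS:{C,T}, Q:{A} ∪→ {A,C,T}; cost 1
[col 1] GMQS: children GQS:{A,C,T}, M:{T} ∩→ {T}; cost 0
[col 2] GS: children G:{A}, S:{C} ∪→ {A,C}; cost 1
[col 2] GQS: children GS:{A,C}, Q:{G} ∪→ {A,C,G}; cost 1
[col 2] GMQS: children GQS:{A,C,G}, M:{T} ∪→ {A,C,G,T}; cost 1
[col 3] GS: children G:{C}, S:{C} ∩→ {C}; cost 0
[col 3] GQS: children GS:{C}, Q:{G} ∪→ {C,G}; cost 1
[col 3] GMQS: children GQS:{C,G}, M:{T} ∪→ {C,G,T}; cost 1
[col 4] GS: children G:{A}, S:{C} ∪→ {A,C}; cost 1
[col 4] GQS: children GS:{A,C}, Q:{A} ∩→ {A}; cost 0
[col 4] GMQS: children GQS:{A}, M:{C} ∪→ {A,C}; cost 1
per-site changes: [2, 2, 3, 2, 2]; total = 11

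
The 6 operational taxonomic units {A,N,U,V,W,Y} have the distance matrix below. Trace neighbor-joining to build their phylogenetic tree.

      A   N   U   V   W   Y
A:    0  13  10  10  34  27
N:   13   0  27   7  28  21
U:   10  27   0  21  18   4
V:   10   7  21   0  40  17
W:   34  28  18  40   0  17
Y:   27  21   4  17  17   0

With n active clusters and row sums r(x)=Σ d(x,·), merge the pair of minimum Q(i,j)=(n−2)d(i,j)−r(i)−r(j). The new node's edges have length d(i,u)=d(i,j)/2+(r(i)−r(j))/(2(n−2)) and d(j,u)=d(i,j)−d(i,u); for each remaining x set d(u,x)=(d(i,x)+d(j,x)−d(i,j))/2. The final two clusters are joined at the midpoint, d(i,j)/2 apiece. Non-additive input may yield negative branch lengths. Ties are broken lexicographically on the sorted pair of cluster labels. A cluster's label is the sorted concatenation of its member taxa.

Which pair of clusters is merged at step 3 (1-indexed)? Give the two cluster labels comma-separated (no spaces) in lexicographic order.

1. join N+V (d=7, Q=-163) ⇒ NV; edges |N|=29/8, |V|=27/8
  updated: d(A,NV)=8, d(NV,U)=41/2, d(NV,W)=61/2, d(NV,Y)=31/2
2. join A+NV (d=8, Q=-259/2) ⇒ ANV; edges |A|=19/4, |NV|=13/4
  updated: d(ANV,U)=45/4, d(ANV,W)=113/4, d(ANV,Y)=69/4
3. join ANV+U (d=45/4, Q=-135/2) ⇒ ANUV; edges |ANV|=23/2, |U|=-1/4
  updated: d(ANUV,W)=35/2, d(ANUV,Y)=5
4. join ANUV+W (d=35/2, Q=-79/2) ⇒ ANUVW; edges |ANUV|=11/4, |W|=59/4
  updated: d(ANUVW,Y)=9/4
5. join ANUVW+Y (d=9/4) ⇒ ANUVWY; edges |ANUVW|=9/8, |Y|=9/8
final tree: ((((A:19/4,(N:29/8,V:27/8):13/4):23/2,U:-1/4):11/4,W:59/4):9/8,Y:9/8)
total length: 46

ANV,U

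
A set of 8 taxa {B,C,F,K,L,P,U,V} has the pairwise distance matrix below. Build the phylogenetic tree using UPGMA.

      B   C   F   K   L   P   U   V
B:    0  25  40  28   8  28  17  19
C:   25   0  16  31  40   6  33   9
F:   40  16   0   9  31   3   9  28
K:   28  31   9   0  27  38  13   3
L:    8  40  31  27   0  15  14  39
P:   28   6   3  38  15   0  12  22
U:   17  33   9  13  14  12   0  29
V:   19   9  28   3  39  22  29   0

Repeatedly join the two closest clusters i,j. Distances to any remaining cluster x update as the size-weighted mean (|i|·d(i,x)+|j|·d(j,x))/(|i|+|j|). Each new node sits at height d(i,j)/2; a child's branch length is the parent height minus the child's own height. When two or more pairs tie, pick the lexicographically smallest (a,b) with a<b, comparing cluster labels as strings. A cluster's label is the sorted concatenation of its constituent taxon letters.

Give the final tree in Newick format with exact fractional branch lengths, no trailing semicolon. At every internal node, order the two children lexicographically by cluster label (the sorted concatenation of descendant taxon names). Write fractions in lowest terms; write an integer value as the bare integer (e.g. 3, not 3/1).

step 1: merge (F,P) at d=3; branch lengths F→3/2, P→3/2; new cluster FP
  updated: d(B,FP)=34, d(C,FP)=11, d(FP,K)=47/2, d(FP,L)=23, d(FP,U)=21/2, d(FP,V)=25
step 2: merge (K,V) at d=3; branch lengths K→3/2, V→3/2; new cluster KV
  updated: d(B,KV)=47/2, d(C,KV)=20, d(FP,KV)=97/4, d(KV,L)=33, d(KV,U)=21
step 3: merge (B,L) at d=8; branch lengths B→4, L→4; new cluster BL
  updated: d(BL,C)=65/2, d(BL,FP)=57/2, d(BL,KV)=113/4, d(BL,U)=31/2
step 4: merge (FP,U) at d=21/2; branch lengths FP→15/4, U→21/4; new cluster FPU
  updated: d(BL,FPU)=145/6, d(C,FPU)=55/3, d(FPU,KV)=139/6
step 5: merge (C,FPU) at d=55/3; branch lengths C→55/6, FPU→47/12; new cluster CFPU
  updated: d(BL,CFPU)=105/4, d(CFPU,KV)=179/8
step 6: merge (CFPU,KV) at d=179/8; branch lengths CFPU→97/48, KV→155/16; new cluster CFKPUV
  updated: d(BL,CFKPUV)=323/12
step 7: merge (BL,CFKPUV) at d=323/12; branch lengths BL→227/24, CFKPUV→109/48; new cluster BCFKLPUV
final tree: ((B:4,L:4):227/24,((C:55/6,((F:3/2,P:3/2):15/4,U:21/4):47/12):97/48,(K:3/2,V:3/2):155/16):109/48)
total length: 2857/48

((B:4,L:4):227/24,((C:55/6,((F:3/2,P:3/2):15/4,U:21/4):47/12):97/48,(K:3/2,V:3/2):155/16):109/48)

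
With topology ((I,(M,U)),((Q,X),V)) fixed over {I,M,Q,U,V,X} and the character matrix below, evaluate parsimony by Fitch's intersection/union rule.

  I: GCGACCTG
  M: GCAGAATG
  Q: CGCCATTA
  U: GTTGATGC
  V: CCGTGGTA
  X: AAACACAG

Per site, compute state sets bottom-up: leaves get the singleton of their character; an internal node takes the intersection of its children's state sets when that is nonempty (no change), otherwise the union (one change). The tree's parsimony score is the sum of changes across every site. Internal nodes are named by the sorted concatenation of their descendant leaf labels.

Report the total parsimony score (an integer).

MU@0: {G} ∩ {G} = {G} (intersection, +0)
IMU@0: {G} ∩ {G} = {G} (intersection, +0)
QX@0: {C} ∪ {A} = {A,C} (union, +1)
QVX@0: {A,C} ∩ {C} = {C} (intersection, +0)
IMQUVX@0: {G} ∪ {C} = {C,G} (union, +1)
MU@1: {C} ∪ {T} = {C,T} (union, +1)
IMU@1: {C} ∩ {C,T} = {C} (intersection, +0)
QX@1: {G} ∪ {A} = {A,G} (union, +1)
QVX@1: {A,G} ∪ {C} = {A,C,G} (union, +1)
IMQUVX@1: {C} ∩ {A,C,G} = {C} (intersection, +0)
MU@2: {A} ∪ {T} = {A,T} (union, +1)
IMU@2: {G} ∪ {A,T} = {A,G,T} (union, +1)
QX@2: {C} ∪ {A} = {A,C} (union, +1)
QVX@2: {A,C} ∪ {G} = {A,C,G} (union, +1)
IMQUVX@2: {A,G,T} ∩ {A,C,G} = {A,G} (intersection, +0)
MU@3: {G} ∩ {G} = {G} (intersection, +0)
IMU@3: {A} ∪ {G} = {A,G} (union, +1)
QX@3: {C} ∩ {C} = {C} (intersection, +0)
QVX@3: {C} ∪ {T} = {C,T} (union, +1)
IMQUVX@3: {A,G} ∪ {C,T} = {A,C,G,T} (union, +1)
MU@4: {A} ∩ {A} = {A} (intersection, +0)
IMU@4: {C} ∪ {A} = {A,C} (union, +1)
QX@4: {A} ∩ {A} = {A} (intersection, +0)
QVX@4: {A} ∪ {G} = {A,G} (union, +1)
IMQUVX@4: {A,C} ∩ {A,G} = {A} (intersection, +0)
MU@5: {A} ∪ {T} = {A,T} (union, +1)
IMU@5: {C} ∪ {A,T} = {A,C,T} (union, +1)
QX@5: {T} ∪ {C} = {C,T} (union, +1)
QVX@5: {C,T} ∪ {G} = {C,G,T} (union, +1)
IMQUVX@5: {A,C,T} ∩ {C,G,T} = {C,T} (intersection, +0)
MU@6: {T} ∪ {G} = {G,T} (union, +1)
IMU@6: {T} ∩ {G,T} = {T} (intersection, +0)
QX@6: {T} ∪ {A} = {A,T} (union, +1)
QVX@6: {A,T} ∩ {T} = {T} (intersection, +0)
IMQUVX@6: {T} ∩ {T} = {T} (intersection, +0)
MU@7: {G} ∪ {C} = {C,G} (union, +1)
IMU@7: {G} ∩ {C,G} = {G} (intersection, +0)
QX@7: {A} ∪ {G} = {A,G} (union, +1)
QVX@7: {A,G} ∩ {A} = {A} (intersection, +0)
IMQUVX@7: {G} ∪ {A} = {A,G} (union, +1)
per-site changes: [2, 3, 4, 3, 2, 4, 2, 3]; total = 23

23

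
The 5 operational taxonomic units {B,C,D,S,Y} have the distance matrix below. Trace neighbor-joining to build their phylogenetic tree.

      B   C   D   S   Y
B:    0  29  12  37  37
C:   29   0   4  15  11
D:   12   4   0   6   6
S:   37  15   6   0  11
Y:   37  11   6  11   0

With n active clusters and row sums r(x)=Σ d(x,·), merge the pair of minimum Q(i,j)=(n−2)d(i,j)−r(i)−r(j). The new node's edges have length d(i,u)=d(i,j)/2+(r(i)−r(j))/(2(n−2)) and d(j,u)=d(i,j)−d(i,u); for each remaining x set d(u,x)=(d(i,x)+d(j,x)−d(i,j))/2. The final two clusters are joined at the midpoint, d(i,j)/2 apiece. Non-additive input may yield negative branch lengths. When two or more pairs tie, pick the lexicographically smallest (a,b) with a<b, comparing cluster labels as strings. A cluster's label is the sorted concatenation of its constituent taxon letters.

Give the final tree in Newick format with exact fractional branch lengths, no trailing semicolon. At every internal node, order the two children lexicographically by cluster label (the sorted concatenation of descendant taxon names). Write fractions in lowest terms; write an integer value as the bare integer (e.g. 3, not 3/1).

((((B:41/2,D:-17/2):13/2,C:4):7/2,S:13/2):9/4,Y:9/4)

1. join B+D (d=12, Q=-107) ⇒ BD; edges |B|=41/2, |D|=-17/2
  updated: d(BD,C)=21/2, d(BD,S)=31/2, d(BD,Y)=31/2
2. join BD+C (d=21/2, Q=-57) ⇒ BCD; edges |BD|=13/2, |C|=4
  updated: d(BCD,S)=10, d(BCD,Y)=8
3. join BCD+S (d=10, Q=-29) ⇒ BCDS; edges |BCD|=7/2, |S|=13/2
  updated: d(BCDS,Y)=9/2
4. join BCDS+Y (d=9/2) ⇒ BCDSY; edges |BCDS|=9/4, |Y|=9/4
final tree: ((((B:41/2,D:-17/2):13/2,C:4):7/2,S:13/2):9/4,Y:9/4)
total length: 37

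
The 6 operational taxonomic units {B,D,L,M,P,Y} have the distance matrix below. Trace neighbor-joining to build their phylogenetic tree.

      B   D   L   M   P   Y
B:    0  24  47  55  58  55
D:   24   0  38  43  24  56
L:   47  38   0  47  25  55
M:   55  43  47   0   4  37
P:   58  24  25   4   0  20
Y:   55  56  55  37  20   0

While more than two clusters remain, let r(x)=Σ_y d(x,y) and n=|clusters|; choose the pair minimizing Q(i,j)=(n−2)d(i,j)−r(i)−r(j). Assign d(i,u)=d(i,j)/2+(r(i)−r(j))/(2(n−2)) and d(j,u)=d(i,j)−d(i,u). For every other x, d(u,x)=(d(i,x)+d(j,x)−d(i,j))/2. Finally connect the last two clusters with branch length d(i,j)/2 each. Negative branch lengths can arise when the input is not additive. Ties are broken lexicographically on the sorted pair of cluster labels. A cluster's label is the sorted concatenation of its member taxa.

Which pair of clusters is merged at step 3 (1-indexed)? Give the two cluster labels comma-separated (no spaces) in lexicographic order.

BDL,Y

1. join B+D (d=24, Q=-328) ⇒ BD; edges |B|=75/4, |D|=21/4
  updated: d(BD,L)=61/2, d(BD,M)=37, d(BD,P)=29, d(BD,Y)=87/2
2. join BD+L (d=61/2, Q=-206) ⇒ BDL; edges |BD|=37/3, |L|=109/6
  updated: d(BDL,M)=107/4, d(BDL,P)=47/4, d(BDL,Y)=34
3. join BDL+Y (d=34, Q=-191/2) ⇒ BDLY; edges |BDL|=99/8, |Y|=173/8
  updated: d(BDLY,M)=119/8, d(BDLY,P)=-9/8
4. join BDLY+M (d=119/8, Q=-71/4) ⇒ BDLMY; edges |BDLY|=39/8, |M|=10
  updated: d(BDLMY,P)=-6
5. join BDLMY+P (d=-6) ⇒ BDLMPY; edges |BDLMY|=-3, |P|=-3
final tree: (((((B:75/4,D:21/4):37/3,L:109/6):99/8,Y:173/8):39/8,M:10):-3,P:-3)
total length: 779/8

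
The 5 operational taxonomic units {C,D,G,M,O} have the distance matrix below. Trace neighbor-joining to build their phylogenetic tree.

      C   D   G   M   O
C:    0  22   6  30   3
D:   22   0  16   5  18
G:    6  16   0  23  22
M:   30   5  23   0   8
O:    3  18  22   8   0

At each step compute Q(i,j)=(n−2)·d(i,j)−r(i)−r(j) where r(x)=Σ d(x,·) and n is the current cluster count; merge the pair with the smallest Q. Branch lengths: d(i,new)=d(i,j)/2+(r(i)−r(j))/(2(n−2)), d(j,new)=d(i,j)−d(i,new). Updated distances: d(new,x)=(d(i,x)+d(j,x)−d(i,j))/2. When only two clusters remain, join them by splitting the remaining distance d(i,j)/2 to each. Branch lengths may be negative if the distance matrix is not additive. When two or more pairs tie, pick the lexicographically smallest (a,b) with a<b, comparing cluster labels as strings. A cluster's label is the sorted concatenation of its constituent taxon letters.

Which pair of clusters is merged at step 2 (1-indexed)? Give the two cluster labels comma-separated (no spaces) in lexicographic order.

C,G

1. join D+M (d=5, Q=-112) ⇒ DM; edges |D|=5/3, |M|=10/3
  updated: d(C,DM)=47/2, d(DM,G)=17, d(DM,O)=21/2
2. join C+G (d=6, Q=-131/2) ⇒ CG; edges |C|=-1/8, |G|=49/8
  updated: d(CG,DM)=69/4, d(CG,O)=19/2
3. join CG+DM (d=69/4, Q=-149/4) ⇒ CDGM; edges |CG|=65/8, |DM|=73/8
  updated: d(CDGM,O)=11/8
4. join CDGM+O (d=11/8) ⇒ CDGMO; edges |CDGM|=11/16, |O|=11/16
final tree: (((C:-1/8,G:49/8):65/8,(D:5/3,M:10/3):73/8):11/16,O:11/16)
total length: 237/8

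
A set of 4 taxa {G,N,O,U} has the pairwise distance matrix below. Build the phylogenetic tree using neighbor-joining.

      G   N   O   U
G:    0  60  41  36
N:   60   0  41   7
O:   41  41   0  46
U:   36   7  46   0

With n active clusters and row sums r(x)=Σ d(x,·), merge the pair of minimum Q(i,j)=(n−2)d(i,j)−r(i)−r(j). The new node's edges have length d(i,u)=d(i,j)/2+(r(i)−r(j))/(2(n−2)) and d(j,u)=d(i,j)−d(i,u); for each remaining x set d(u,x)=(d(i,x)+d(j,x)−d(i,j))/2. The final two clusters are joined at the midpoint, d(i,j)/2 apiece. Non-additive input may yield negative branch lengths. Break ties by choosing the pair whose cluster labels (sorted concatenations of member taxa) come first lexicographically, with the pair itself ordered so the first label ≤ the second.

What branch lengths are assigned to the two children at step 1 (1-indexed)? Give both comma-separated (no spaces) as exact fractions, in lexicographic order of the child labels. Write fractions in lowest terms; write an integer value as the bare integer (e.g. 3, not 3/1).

91/4,73/4

step 1: merge (G,O) at d=41, Q=-183; branch lengths G→91/4, O→73/4; new cluster GO
  updated: d(GO,N)=30, d(GO,U)=41/2
step 2: merge (GO,N) at d=30, Q=-115/2; branch lengths GO→87/4, N→33/4; new cluster GNO
  updated: d(GNO,U)=-5/4
step 3: merge (GNO,U) at d=-5/4; branch lengths GNO→-5/8, U→-5/8; new cluster GNOU
final tree: (((G:91/4,O:73/4):87/4,N:33/4):-5/8,U:-5/8)
total length: 279/4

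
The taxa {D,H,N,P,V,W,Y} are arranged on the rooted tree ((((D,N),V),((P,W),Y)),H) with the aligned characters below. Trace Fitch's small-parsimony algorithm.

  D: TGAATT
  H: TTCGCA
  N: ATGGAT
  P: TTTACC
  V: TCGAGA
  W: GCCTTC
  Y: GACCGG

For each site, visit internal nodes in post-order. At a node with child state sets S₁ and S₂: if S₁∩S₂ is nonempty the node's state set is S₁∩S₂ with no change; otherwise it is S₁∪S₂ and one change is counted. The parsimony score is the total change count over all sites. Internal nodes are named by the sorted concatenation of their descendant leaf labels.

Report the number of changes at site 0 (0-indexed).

3

DN@0: {T} ∪ {A} = {A,T} (union, +1)
DNV@0: {A,T} ∩ {T} = {T} (intersection, +0)
PW@0: {T} ∪ {G} = {G,T} (union, +1)
PWY@0: {G,T} ∩ {G} = {G} (intersection, +0)
DNPVWY@0: {T} ∪ {G} = {G,T} (union, +1)
DHNPVWY@0: {G,T} ∩ {T} = {T} (intersection, +0)
DN@1: {G} ∪ {T} = {G,T} (union, +1)
DNV@1: {G,T} ∪ {C} = {C,G,T} (union, +1)
PW@1: {T} ∪ {C} = {C,T} (union, +1)
PWY@1: {C,T} ∪ {A} = {A,C,T} (union, +1)
DNPVWY@1: {C,G,T} ∩ {A,C,T} = {C,T} (intersection, +0)
DHNPVWY@1: {C,T} ∩ {T} = {T} (intersection, +0)
DN@2: {A} ∪ {G} = {A,G} (union, +1)
DNV@2: {A,G} ∩ {G} = {G} (intersection, +0)
PW@2: {T} ∪ {C} = {C,T} (union, +1)
PWY@2: {C,T} ∩ {C} = {C} (intersection, +0)
DNPVWY@2: {G} ∪ {C} = {C,G} (union, +1)
DHNPVWY@2: {C,G} ∩ {C} = {C} (intersection, +0)
DN@3: {A} ∪ {G} = {A,G} (union, +1)
DNV@3: {A,G} ∩ {A} = {A} (intersection, +0)
PW@3: {A} ∪ {T} = {A,T} (union, +1)
PWY@3: {A,T} ∪ {C} = {A,C,T} (union, +1)
DNPVWY@3: {A} ∩ {A,C,T} = {A} (intersection, +0)
DHNPVWY@3: {A} ∪ {G} = {A,G} (union, +1)
DN@4: {T} ∪ {A} = {A,T} (union, +1)
DNV@4: {A,T} ∪ {G} = {A,G,T} (union, +1)
PW@4: {C} ∪ {T} = {C,T} (union, +1)
PWY@4: {C,T} ∪ {G} = {C,G,T} (union, +1)
DNPVWY@4: {A,G,T} ∩ {C,G,T} = {G,T} (intersection, +0)
DHNPVWY@4: {G,T} ∪ {C} = {C,G,T} (union, +1)
DN@5: {T} ∩ {T} = {T} (intersection, +0)
DNV@5: {T} ∪ {A} = {A,T} (union, +1)
PW@5: {C} ∩ {C} = {C} (intersection, +0)
PWY@5: {C} ∪ {G} = {C,G} (union, +1)
DNPVWY@5: {A,T} ∪ {C,G} = {A,C,G,T} (union, +1)
DHNPVWY@5: {A,C,G,T} ∩ {A} = {A} (intersection, +0)
per-site changes: [3, 4, 3, 4, 5, 3]; total = 22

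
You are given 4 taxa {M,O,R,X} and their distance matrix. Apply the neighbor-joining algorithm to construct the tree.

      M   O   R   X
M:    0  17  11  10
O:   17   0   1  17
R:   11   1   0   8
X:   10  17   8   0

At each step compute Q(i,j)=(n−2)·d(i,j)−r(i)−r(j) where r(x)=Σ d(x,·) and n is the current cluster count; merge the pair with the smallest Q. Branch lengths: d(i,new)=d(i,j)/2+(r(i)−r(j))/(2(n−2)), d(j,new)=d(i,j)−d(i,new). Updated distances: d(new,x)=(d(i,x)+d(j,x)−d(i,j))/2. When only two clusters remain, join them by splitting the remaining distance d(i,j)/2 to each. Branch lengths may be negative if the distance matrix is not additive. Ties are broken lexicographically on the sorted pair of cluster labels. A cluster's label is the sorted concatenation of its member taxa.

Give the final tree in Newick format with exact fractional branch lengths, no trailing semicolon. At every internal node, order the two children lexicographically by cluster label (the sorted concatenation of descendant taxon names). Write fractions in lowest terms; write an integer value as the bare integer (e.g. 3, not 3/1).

(((M:23/4,X:17/4):31/4,O:17/4):-13/8,R:-13/8)

iteration 1: select M,X (d=10, Q=-53); attach at lengths (23/4, 17/4); label the merged cluster MX
  updated: d(MX,O)=12, d(MX,R)=9/2
iteration 2: select MX,O (d=12, Q=-35/2); attach at lengths (31/4, 17/4); label the merged cluster MOX
  updated: d(MOX,R)=-13/4
iteration 3: select MOX,R (d=-13/4); attach at lengths (-13/8, -13/8); label the merged cluster MORX
final tree: (((M:23/4,X:17/4):31/4,O:17/4):-13/8,R:-13/8)
total length: 75/4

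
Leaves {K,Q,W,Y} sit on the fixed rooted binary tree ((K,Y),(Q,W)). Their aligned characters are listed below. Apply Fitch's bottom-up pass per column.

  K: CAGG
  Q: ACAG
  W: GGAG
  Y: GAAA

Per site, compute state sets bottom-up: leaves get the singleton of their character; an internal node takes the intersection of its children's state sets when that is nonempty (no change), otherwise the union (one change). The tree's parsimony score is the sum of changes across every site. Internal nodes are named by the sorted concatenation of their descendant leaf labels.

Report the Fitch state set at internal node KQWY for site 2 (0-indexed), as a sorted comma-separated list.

A

KY@0: {C} ∪ {G} = {C,G} (union, +1)
QW@0: {A} ∪ {G} = {A,G} (union, +1)
KQWY@0: {C,G} ∩ {A,G} = {G} (intersection, +0)
KY@1: {A} ∩ {A} = {A} (intersection, +0)
QW@1: {C} ∪ {G} = {C,G} (union, +1)
KQWY@1: {A} ∪ {C,G} = {A,C,G} (union, +1)
KY@2: {G} ∪ {A} = {A,G} (union, +1)
QW@2: {A} ∩ {A} = {A} (intersection, +0)
KQWY@2: {A,G} ∩ {A} = {A} (intersection, +0)
KY@3: {G} ∪ {A} = {A,G} (union, +1)
QW@3: {G} ∩ {G} = {G} (intersection, +0)
KQWY@3: {A,G} ∩ {G} = {G} (intersection, +0)
per-site changes: [2, 2, 1, 1]; total = 6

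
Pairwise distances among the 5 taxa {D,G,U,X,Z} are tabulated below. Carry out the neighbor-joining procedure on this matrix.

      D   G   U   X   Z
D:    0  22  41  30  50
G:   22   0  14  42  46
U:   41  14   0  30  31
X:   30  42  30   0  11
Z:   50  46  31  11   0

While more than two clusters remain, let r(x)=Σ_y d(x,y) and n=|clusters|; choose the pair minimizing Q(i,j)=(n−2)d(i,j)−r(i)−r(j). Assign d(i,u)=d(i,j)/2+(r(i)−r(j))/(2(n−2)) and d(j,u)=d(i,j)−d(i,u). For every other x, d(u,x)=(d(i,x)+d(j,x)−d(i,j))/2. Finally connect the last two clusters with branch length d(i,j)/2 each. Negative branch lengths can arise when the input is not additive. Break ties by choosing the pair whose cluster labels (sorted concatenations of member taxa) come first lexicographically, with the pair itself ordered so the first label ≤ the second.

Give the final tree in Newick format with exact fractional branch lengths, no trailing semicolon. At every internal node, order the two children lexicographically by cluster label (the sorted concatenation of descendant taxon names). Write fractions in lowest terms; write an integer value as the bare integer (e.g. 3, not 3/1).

(((D:67/4,G:21/4):17/2,U:8):17/2,(X:4/3,Z:29/3):17/2)

iteration 1: select X,Z (d=11, Q=-218); attach at lengths (4/3, 29/3); label the merged cluster XZ
  updated: d(D,XZ)=69/2, d(G,XZ)=77/2, d(U,XZ)=25
iteration 2: select D,G (d=22, Q=-128); attach at lengths (67/4, 21/4); label the merged cluster DG
  updated: d(DG,U)=33/2, d(DG,XZ)=51/2
iteration 3: select DG,U (d=33/2, Q=-67); attach at lengths (17/2, 8); label the merged cluster DGU
  updated: d(DGU,XZ)=17
iteration 4: select DGU,XZ (d=17); attach at lengths (17/2, 17/2); label the merged cluster DGUXZ
final tree: (((D:67/4,G:21/4):17/2,U:8):17/2,(X:4/3,Z:29/3):17/2)
total length: 133/2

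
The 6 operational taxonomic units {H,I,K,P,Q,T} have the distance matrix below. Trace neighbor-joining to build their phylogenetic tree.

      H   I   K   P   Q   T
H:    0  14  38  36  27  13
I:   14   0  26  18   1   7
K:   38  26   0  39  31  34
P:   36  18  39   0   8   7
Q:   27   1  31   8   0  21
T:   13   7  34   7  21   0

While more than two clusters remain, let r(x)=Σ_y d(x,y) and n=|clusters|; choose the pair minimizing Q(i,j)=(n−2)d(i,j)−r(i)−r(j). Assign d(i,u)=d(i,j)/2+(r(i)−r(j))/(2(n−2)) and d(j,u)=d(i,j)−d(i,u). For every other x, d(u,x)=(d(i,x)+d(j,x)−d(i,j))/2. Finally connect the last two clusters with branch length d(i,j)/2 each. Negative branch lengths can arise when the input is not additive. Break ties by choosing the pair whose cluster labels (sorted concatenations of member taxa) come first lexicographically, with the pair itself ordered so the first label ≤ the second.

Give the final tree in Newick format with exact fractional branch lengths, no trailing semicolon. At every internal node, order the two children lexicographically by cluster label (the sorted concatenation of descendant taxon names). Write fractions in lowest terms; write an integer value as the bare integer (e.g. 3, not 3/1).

((((H:45/4,T:7/4):73/16,I:-9/16):13/16,K:399/16):97/32,(P:13/2,Q:3/2):97/32)

1. join P+Q (d=8, Q=-164) ⇒ PQ; edges |P|=13/2, |Q|=3/2
  updated: d(H,PQ)=55/2, d(I,PQ)=11/2, d(K,PQ)=31, d(PQ,T)=10
2. join H+T (d=13, Q=-235/2) ⇒ HT; edges |H|=45/4, |T|=7/4
  updated: d(HT,I)=4, d(HT,K)=59/2, d(HT,PQ)=49/4
3. join HT+I (d=4, Q=-293/4) ⇒ HIT; edges |HT|=73/16, |I|=-9/16
  updated: d(HIT,K)=103/4, d(HIT,PQ)=55/8
4. join HIT+K (d=103/4, Q=-509/8) ⇒ HIKT; edges |HIT|=13/16, |K|=399/16
  updated: d(HIKT,PQ)=97/16
5. join HIKT+PQ (d=97/16) ⇒ HIKPQT; edges |HIKT|=97/32, |PQ|=97/32
final tree: ((((H:45/4,T:7/4):73/16,I:-9/16):13/16,K:399/16):97/32,(P:13/2,Q:3/2):97/32)
total length: 909/16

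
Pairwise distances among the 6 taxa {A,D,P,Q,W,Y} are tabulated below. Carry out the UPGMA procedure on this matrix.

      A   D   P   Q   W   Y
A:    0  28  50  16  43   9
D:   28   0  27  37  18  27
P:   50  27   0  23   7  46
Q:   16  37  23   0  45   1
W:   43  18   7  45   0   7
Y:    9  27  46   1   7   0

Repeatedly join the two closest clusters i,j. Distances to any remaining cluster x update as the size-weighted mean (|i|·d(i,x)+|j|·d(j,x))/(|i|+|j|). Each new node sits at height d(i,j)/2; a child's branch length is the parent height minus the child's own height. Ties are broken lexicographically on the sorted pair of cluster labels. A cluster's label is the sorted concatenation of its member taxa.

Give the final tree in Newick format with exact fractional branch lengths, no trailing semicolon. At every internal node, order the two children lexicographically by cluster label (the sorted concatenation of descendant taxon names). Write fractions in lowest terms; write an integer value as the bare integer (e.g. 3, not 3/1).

step 1: merge (Q,Y) at d=1; branch lengths Q→1/2, Y→1/2; new cluster QY
  updated: d(A,QY)=25/2, d(D,QY)=32, d(P,QY)=69/2, d(QY,W)=26
step 2: merge (P,W) at d=7; branch lengths P→7/2, W→7/2; new cluster PW
  updated: d(A,PW)=93/2, d(D,PW)=45/2, d(PW,QY)=121/4
step 3: merge (A,QY) at d=25/2; branch lengths A→25/4, QY→23/4; new cluster AQY
  updated: d(AQY,D)=92/3, d(AQY,PW)=107/3
step 4: merge (D,PW) at d=45/2; branch lengths D→45/4, PW→31/4; new cluster DPW
  updated: d(AQY,DPW)=34
step 5: merge (AQY,DPW) at d=34; branch lengths AQY→43/4, DPW→23/4; new cluster ADPQWY
final tree: ((A:25/4,(Q:1/2,Y:1/2):23/4):43/4,(D:45/4,(P:7/2,W:7/2):31/4):23/4)
total length: 111/2

((A:25/4,(Q:1/2,Y:1/2):23/4):43/4,(D:45/4,(P:7/2,W:7/2):31/4):23/4)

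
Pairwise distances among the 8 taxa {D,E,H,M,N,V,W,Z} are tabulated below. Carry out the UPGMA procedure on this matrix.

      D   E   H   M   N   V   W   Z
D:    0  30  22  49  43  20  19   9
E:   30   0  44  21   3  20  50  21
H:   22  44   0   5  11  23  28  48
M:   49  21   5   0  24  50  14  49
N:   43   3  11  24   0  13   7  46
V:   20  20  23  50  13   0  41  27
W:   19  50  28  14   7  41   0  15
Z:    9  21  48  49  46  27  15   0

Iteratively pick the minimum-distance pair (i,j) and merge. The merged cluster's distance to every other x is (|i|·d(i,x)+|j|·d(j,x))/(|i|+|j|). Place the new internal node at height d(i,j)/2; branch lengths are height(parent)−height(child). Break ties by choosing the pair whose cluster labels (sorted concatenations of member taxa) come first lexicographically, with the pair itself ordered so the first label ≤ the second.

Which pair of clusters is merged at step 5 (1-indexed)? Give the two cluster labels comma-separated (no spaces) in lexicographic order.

DZ,W

1. join E+N (d=3) ⇒ EN; edges |E|=3/2, |N|=3/2
  updated: d(D,EN)=73/2, d(EN,H)=55/2, d(EN,M)=45/2, d(EN,V)=33/2, d(EN,W)=57/2, d(EN,Z)=67/2
2. join H+M (d=5) ⇒ HM; edges |H|=5/2, |M|=5/2
  updated: d(D,HM)=71/2, d(EN,HM)=25, d(HM,V)=73/2, d(HM,W)=21, d(HM,Z)=97/2
3. join D+Z (d=9) ⇒ DZ; edges |D|=9/2, |Z|=9/2
  updated: d(DZ,EN)=35, d(DZ,HM)=42, d(DZ,V)=47/2, d(DZ,W)=17
4. join EN+V (d=33/2) ⇒ ENV; edges |EN|=27/4, |V|=33/4
  updated: d(DZ,ENV)=187/6, d(ENV,HM)=173/6, d(ENV,W)=98/3
5. join DZ+W (d=17) ⇒ DWZ; edges |DZ|=4, |W|=17/2
  updated: d(DWZ,ENV)=95/3, d(DWZ,HM)=35
6. join ENV+HM (d=173/6) ⇒ EHMNV; edges |ENV|=37/6, |HM|=143/12
  updated: d(DWZ,EHMNV)=33
7. join DWZ+EHMNV (d=33) ⇒ DEHMNVWZ; edges |DWZ|=8, |EHMNV|=25/12
final tree: (((D:9/2,Z:9/2):4,W:17/2):8,(((E:3/2,N:3/2):27/4,V:33/4):37/6,(H:5/2,M:5/2):143/12):25/12)
total length: 218/3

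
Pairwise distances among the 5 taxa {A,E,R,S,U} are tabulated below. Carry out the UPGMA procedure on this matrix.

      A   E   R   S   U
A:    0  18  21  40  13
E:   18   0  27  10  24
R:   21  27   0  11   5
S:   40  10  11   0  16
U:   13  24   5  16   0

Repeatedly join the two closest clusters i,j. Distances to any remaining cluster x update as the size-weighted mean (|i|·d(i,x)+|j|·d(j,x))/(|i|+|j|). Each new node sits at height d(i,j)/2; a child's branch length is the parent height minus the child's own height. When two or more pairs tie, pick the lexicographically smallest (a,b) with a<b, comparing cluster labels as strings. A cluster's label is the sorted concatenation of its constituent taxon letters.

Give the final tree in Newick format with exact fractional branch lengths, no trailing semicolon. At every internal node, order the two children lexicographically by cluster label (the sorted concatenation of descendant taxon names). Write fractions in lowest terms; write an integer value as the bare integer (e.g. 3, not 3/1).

((A:17/2,(R:5/2,U:5/2):6):17/6,(E:5,S:5):19/3)

iteration 1: select R,U (d=5); attach at lengths (5/2, 5/2); label the merged cluster RU
  updated: d(A,RU)=17, d(E,RU)=51/2, d(RU,S)=27/2
iteration 2: select E,S (d=10); attach at lengths (5, 5); label the merged cluster ES
  updated: d(A,ES)=29, d(ES,RU)=39/2
iteration 3: select A,RU (d=17); attach at lengths (17/2, 6); label the merged cluster ARU
  updated: d(ARU,ES)=68/3
iteration 4: select ARU,ES (d=68/3); attach at lengths (17/6, 19/3); label the merged cluster AERSU
final tree: ((A:17/2,(R:5/2,U:5/2):6):17/6,(E:5,S:5):19/3)
total length: 116/3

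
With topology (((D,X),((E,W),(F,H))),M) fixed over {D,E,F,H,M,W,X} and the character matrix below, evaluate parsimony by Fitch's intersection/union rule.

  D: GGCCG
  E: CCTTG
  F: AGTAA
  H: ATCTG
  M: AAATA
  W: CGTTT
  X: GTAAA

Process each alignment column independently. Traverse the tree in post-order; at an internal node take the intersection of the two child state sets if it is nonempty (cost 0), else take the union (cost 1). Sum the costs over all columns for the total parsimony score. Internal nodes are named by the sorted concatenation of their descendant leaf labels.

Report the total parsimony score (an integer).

[col 0] DX: children D:{G}, X:{G} ∩→ {G}; cost 0
[col 0] EW: children E:{C}, W:{C} ∩→ {C}; cost 0
[col 0] FH: children F:{A}, H:{A} ∩→ {A}; cost 0
[col 0] EFHW: children EW:{C}, FH:{A} ∪→ {A,C}; cost 1
[col 0] DEFHWX: children DX:{G}, EFHW:{A,C} ∪→ {A,C,G}; cost 1
[col 0] DEFHMWX: children DEFHWX:{A,C,G}, M:{A} ∩→ {A}; cost 0
[col 1] DX: children D:{G}, X:{T} ∪→ {G,T}; cost 1
[col 1] EW: children E:{C}, W:{G} ∪→ {C,G}; cost 1
[col 1] FH: children F:{G}, H:{T} ∪→ {G,T}; cost 1
[col 1] EFHW: children EW:{C,G}, FH:{G,T} ∩→ {G}; cost 0
[col 1] DEFHWX: children DX:{G,T}, EFHW:{G} ∩→ {G}; cost 0
[col 1] DEFHMWX: children DEFHWX:{G}, M:{A} ∪→ {A,G}; cost 1
[col 2] DX: children D:{C}, X:{A} ∪→ {A,C}; cost 1
[col 2] EW: children E:{T}, W:{T} ∩→ {T}; cost 0
[col 2] FH: children F:{T}, H:{C} ∪→ {C,T}; cost 1
[col 2] EFHW: children EW:{T}, FH:{C,T} ∩→ {T}; cost 0
[col 2] DEFHWX: children DX:{A,C}, EFHW:{T} ∪→ {A,C,T}; cost 1
[col 2] DEFHMWX: children DEFHWX:{A,C,T}, M:{A} ∩→ {A}; cost 0
[col 3] DX: children D:{C}, X:{A} ∪→ {A,C}; cost 1
[col 3] EW: children E:{T}, W:{T} ∩→ {T}; cost 0
[col 3] FH: children F:{A}, H:{T} ∪→ {A,T}; cost 1
[col 3] EFHW: children EW:{T}, FH:{A,T} ∩→ {T}; cost 0
[col 3] DEFHWX: children DX:{A,C}, EFHW:{T} ∪→ {A,C,T}; cost 1
[col 3] DEFHMWX: children DEFHWX:{A,C,T}, M:{T} ∩→ {T}; cost 0
[col 4] DX: children D:{G}, X:{A} ∪→ {A,G}; cost 1
[col 4] EW: children E:{G}, W:{T} ∪→ {G,T}; cost 1
[col 4] FH: children F:{A}, H:{G} ∪→ {A,G}; cost 1
[col 4] EFHW: children EW:{G,T}, FH:{A,G} ∩→ {G}; cost 0
[col 4] DEFHWX: children DX:{A,G}, EFHW:{G} ∩→ {G}; cost 0
[col 4] DEFHMWX: children DEFHWX:{G}, M:{A} ∪→ {A,G}; cost 1
per-site changes: [2, 4, 3, 3, 4]; total = 16

16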